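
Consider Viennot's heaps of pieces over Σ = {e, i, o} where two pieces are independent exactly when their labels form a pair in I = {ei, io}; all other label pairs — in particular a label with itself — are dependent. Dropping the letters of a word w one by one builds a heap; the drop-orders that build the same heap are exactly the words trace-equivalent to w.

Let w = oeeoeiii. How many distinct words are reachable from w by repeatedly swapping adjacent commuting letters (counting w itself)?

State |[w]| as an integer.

#0=o has no predecessor
#1=e depends on [0:o]
#2=e depends on [1:e]
#3=o depends on [2:e]
#4=e depends on [3:o]
#5=i has no predecessor
#6=i depends on [5:i]
#7=i depends on [6:i]
sources: [0:o, 5:i]
N(rest) = Σ N(rest − s) over sources s of rest; N(one piece) = 1:
  size 1 → [4]=1  [7]=1
  size 2 → [3,4]=1  [4,7]=2  [6,7]=1
  size 3 → [2,3,4]=1  [3,4,7]=3  [4,6,7]=3  [5,6,7]=1
  size 4 → [1,2,3,4]=1  [2,3,4,7]=4  [3,4,6,7]=6  [4,5,6,7]=4
  size 5 → [0,1,2,3,4]=1  [1,2,3,4,7]=5  [2,3,4,6,7]=10  [3,4,5,6,7]=10
  size 6 → [0,1,2,3,4,7]=6  [1,2,3,4,6,7]=15  [2,3,4,5,6,7]=20
  first=0(o) contributes 35
  first=5(i) contributes 21
|[w]| = 56

56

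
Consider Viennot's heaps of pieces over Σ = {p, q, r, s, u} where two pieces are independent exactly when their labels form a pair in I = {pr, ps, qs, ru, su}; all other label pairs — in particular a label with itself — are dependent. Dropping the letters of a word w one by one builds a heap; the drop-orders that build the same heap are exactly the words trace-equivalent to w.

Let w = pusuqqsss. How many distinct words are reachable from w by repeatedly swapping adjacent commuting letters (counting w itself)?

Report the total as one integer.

0(p) covers ∅
1(u) covers 0:p
2(s) covers ∅
3(u) covers 1:u
4(q) covers 3:u
5(q) covers 4:q
6(s) covers 2:s
7(s) covers 6:s
8(s) covers 7:s
floor of heap: 0:p, 2:s
completions by unplaced set U, small U first (add the entries for U minus each lowest piece of U):
  |U|=1: {5}:1  {8}:1
  |U|=2: {4,5}:1  {5,8}:2  {7,8}:1
  |U|=3: {3,4,5}:1  {4,5,8}:3  {5,7,8}:3  {6,7,8}:1
  |U|=4: {1,3,4,5}:1  {2,6,7,8}:1  {3,4,5,8}:4  {4,5,7,8}:6  {5,6,7,8}:4
  |U|=5: {0,1,3,4,5}:1  {1,3,4,5,8}:5  {2,5,6,7,8}:5  {3,4,5,7,8}:10  {4,5,6,7,8}:10
  |U|=6: {0,1,3,4,5,8}:6  {1,3,4,5,7,8}:15  {2,4,5,6,7,8}:15  {3,4,5,6,7,8}:20
  |U|=7: {0,1,3,4,5,7,8}:21  {1,3,4,5,6,7,8}:35  {2,3,4,5,6,7,8}:35
  start at 0(p): 70
  start at 2(s): 56
sum over floor = 126

126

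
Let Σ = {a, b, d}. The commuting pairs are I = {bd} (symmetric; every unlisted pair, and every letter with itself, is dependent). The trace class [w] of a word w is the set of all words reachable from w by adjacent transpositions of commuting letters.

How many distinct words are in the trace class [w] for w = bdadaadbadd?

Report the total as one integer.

4

0(b) covers ∅
1(d) covers ∅
2(a) covers 0:b, 1:d
3(d) covers 2:a
4(a) covers 3:d
5(a) covers 4:a
6(d) covers 5:a
7(b) covers 5:a
8(a) covers 6:d, 7:b
9(d) covers 8:a
10(d) covers 9:d
floor of heap: 0:b, 1:d
completions by unplaced set U, small U first (add the entries for U minus each lowest piece of U):
  |U|=1: {10}:1
  |U|=2: {9,10}:1
  |U|=3: {8,9,10}:1
  |U|=4: {6,8,9,10}:1  {7,8,9,10}:1
  |U|=5: {6,7,8,9,10}:2
  |U|=6: {5,6,7,8,9,10}:2
  |U|=7: {4,5,6,7,8,9,10}:2
  |U|=8: {3,4,5,6,7,8,9,10}:2
  |U|=9: {2,3,4,5,6,7,8,9,10}:2
  start at 0(b): 2
  start at 1(d): 2
sum over floor = 4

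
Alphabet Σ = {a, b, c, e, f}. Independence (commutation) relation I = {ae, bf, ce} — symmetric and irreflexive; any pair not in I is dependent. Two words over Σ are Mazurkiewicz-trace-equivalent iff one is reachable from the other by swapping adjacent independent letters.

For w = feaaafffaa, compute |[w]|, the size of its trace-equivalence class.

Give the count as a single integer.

#0=f has no predecessor
#1=e depends on [0:f]
#2=a depends on [0:f]
#3=a depends on [2:a]
#4=a depends on [3:a]
#5=f depends on [1:e, 4:a]
#6=f depends on [5:f]
#7=f depends on [6:f]
#8=a depends on [7:f]
#9=a depends on [8:a]
sources: [0:f]
N(rest) = Σ N(rest − s) over sources s of rest; N(one piece) = 1:
  size 1 → [9]=1
  size 2 → [8,9]=1
  size 3 → [7,8,9]=1
  size 4 → [6,7,8,9]=1
  size 5 → [5,6,7,8,9]=1
  size 6 → [1,5,6,7,8,9]=1  [4,5,6,7,8,9]=1
  size 7 → [1,4,5,6,7,8,9]=2  [3,4,5,6,7,8,9]=1
  size 8 → [1,3,4,5,6,7,8,9]=3  [2,3,4,5,6,7,8,9]=1
  first=0(f) contributes 4

4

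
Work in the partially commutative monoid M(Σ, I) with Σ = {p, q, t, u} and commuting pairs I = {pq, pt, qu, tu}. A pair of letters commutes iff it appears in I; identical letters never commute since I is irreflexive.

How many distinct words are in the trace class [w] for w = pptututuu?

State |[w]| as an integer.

#0=p has no predecessor
#1=p depends on [0:p]
#2=t has no predecessor
#3=u depends on [1:p]
#4=t depends on [2:t]
#5=u depends on [3:u]
#6=t depends on [4:t]
#7=u depends on [5:u]
#8=u depends on [7:u]
sources: [0:p, 2:t]
N(rest) = Σ N(rest − s) over sources s of rest; N(one piece) = 1:
  size 1 → [6]=1  [8]=1
  size 2 → [4,6]=1  [6,8]=2  [7,8]=1
  size 3 → [2,4,6]=1  [4,6,8]=3  [5,7,8]=1  [6,7,8]=3
  size 4 → [2,4,6,8]=4  [3,5,7,8]=1  [4,6,7,8]=6  [5,6,7,8]=4
  size 5 → [1,3,5,7,8]=1  [2,4,6,7,8]=10  [3,5,6,7,8]=5  [4,5,6,7,8]=10
  size 6 → [0,1,3,5,7,8]=1  [1,3,5,6,7,8]=6  [2,4,5,6,7,8]=20  [3,4,5,6,7,8]=15
  size 7 → [0,1,3,5,6,7,8]=7  [1,3,4,5,6,7,8]=21  [2,3,4,5,6,7,8]=35
  first=0(p) contributes 56
  first=2(t) contributes 28
|[w]| = 84

84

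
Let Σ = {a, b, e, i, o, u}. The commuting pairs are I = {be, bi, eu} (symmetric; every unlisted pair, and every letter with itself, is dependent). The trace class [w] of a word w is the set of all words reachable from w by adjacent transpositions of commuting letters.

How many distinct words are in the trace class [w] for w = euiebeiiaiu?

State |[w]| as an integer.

13

0(e) covers ∅
1(u) covers ∅
2(i) covers 0:e, 1:u
3(e) covers 2:i
4(b) covers 1:u
5(e) covers 3:e
6(i) covers 5:e
7(i) covers 6:i
8(a) covers 4:b, 7:i
9(i) covers 8:a
10(u) covers 9:i
floor of heap: 0:e, 1:u
completions by unplaced set U, small U first (add the entries for U minus each lowest piece of U):
  |U|=1: {10}:1
  |U|=2: {9,10}:1
  |U|=3: {8,9,10}:1
  |U|=4: {4,8,9,10}:1  {7,8,9,10}:1
  |U|=5: {4,7,8,9,10}:2  {6,7,8,9,10}:1
  |U|=6: {4,6,7,8,9,10}:3  {5,6,7,8,9,10}:1
  |U|=7: {3,5,6,7,8,9,10}:1  {4,5,6,7,8,9,10}:4
  |U|=8: {2,3,5,6,7,8,9,10}:1  {3,4,5,6,7,8,9,10}:5
  |U|=9: {0,2,3,5,6,7,8,9,10}:1  {2,3,4,5,6,7,8,9,10}:6
  start at 0(e): 6
  start at 1(u): 7
sum over floor = 13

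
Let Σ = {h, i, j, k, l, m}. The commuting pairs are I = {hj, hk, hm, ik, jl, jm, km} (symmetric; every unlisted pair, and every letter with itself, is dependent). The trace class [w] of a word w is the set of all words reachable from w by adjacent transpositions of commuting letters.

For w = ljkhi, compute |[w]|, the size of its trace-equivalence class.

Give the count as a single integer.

piece 0:l — minimal
piece 1:j — minimal
piece 2:k rests on {0:l, 1:j}
piece 3:h rests on {0:l}
piece 4:i rests on {1:j, 3:h}
minimal pieces: {0:l, 1:j}
ways to finish when only these pieces remain (= sum over removing one remaining piece with nothing left below it):
  1 left: {2}→1  {4}→1
  2 left: {2,4}→2  {3,4}→1
  3 left: {1,2,4}→2  {2,3,4}→3
  placing 0:l first → 5 extensions
  placing 1:j first → 3 extensions
total linear extensions = 8

8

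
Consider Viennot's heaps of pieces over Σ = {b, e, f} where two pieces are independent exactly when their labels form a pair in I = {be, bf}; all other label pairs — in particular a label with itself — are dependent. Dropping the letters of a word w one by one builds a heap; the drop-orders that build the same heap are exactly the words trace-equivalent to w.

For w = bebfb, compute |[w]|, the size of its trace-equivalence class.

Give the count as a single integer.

10

#0=b has no predecessor
#1=e has no predecessor
#2=b depends on [0:b]
#3=f depends on [1:e]
#4=b depends on [2:b]
sources: [0:b, 1:e]
N(rest) = Σ N(rest − s) over sources s of rest; N(one piece) = 1:
  size 1 → [3]=1  [4]=1
  size 2 → [1,3]=1  [2,4]=1  [3,4]=2
  size 3 → [0,2,4]=1  [1,3,4]=3  [2,3,4]=3
  first=0(b) contributes 6
  first=1(e) contributes 4
|[w]| = 10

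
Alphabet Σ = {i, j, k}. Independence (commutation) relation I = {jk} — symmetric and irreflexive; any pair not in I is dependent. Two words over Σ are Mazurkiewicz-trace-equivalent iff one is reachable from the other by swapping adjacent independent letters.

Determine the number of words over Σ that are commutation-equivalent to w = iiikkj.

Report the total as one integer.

0(i) covers ∅
1(i) covers 0:i
2(i) covers 1:i
3(k) covers 2:i
4(k) covers 3:k
5(j) covers 2:i
floor of heap: 0:i
completions by unplaced set U, small U first (add the entries for U minus each lowest piece of U):
  |U|=1: {4}:1  {5}:1
  |U|=2: {3,4}:1  {4,5}:2
  |U|=3: {3,4,5}:3
  |U|=4: {2,3,4,5}:3
  start at 0(i): 3

3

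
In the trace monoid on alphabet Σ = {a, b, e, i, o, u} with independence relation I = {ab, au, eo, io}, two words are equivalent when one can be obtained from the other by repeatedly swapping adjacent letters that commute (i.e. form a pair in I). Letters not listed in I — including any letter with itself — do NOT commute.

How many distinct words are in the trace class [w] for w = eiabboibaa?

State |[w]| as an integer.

18

drop 0:e onto floor
drop 1:i onto {0:e}
drop 2:a onto {1:i}
drop 3:b onto {1:i}
drop 4:b onto {3:b}
drop 5:o onto {2:a, 4:b}
drop 6:i onto {2:a, 4:b}
drop 7:b onto {5:o, 6:i}
drop 8:a onto {5:o, 6:i}
drop 9:a onto {8:a}
ground layer = {0:e}
drop-orders for the pieces not yet dropped (sum over which currently-grounded one goes next):
  1 to go: {7} 1  {9} 1
  2 to go: {7,9} 2  {8,9} 1
  3 to go: {7,8,9} 3
  4 to go: {5,7,8,9} 3  {6,7,8,9} 3
  5 to go: {5,6,7,8,9} 6
  6 to go: {2,5,6,7,8,9} 6  {4,5,6,7,8,9} 6
  7 to go: {2,4,5,6,7,8,9} 12  {3,4,5,6,7,8,9} 6
  8 to go: {2,3,4,5,6,7,8,9} 18
  if 0:e drops first: 18 orders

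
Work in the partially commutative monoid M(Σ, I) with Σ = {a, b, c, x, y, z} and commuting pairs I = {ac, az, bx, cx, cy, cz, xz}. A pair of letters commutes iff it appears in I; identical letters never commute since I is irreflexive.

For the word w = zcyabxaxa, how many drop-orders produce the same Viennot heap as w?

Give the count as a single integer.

9

#0=z has no predecessor
#1=c has no predecessor
#2=y depends on [0:z]
#3=a depends on [2:y]
#4=b depends on [1:c, 3:a]
#5=x depends on [3:a]
#6=a depends on [4:b, 5:x]
#7=x depends on [6:a]
#8=a depends on [7:x]
sources: [0:z, 1:c]
N(rest) = Σ N(rest − s) over sources s of rest; N(one piece) = 1:
  size 1 → [8]=1
  size 2 → [7,8]=1
  size 3 → [6,7,8]=1
  size 4 → [4,6,7,8]=1  [5,6,7,8]=1
  size 5 → [1,4,6,7,8]=1  [4,5,6,7,8]=2
  size 6 → [1,4,5,6,7,8]=3  [3,4,5,6,7,8]=2
  size 7 → [1,3,4,5,6,7,8]=5  [2,3,4,5,6,7,8]=2
  first=0(z) contributes 7
  first=1(c) contributes 2
|[w]| = 9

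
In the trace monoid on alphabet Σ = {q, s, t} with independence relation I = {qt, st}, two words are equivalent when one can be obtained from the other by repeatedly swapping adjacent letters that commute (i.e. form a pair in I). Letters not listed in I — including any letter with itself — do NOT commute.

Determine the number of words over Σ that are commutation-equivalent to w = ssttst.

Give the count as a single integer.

20

#0=s has no predecessor
#1=s depends on [0:s]
#2=t has no predecessor
#3=t depends on [2:t]
#4=s depends on [1:s]
#5=t depends on [3:t]
sources: [0:s, 2:t]
N(rest) = Σ N(rest − s) over sources s of rest; N(one piece) = 1:
  size 1 → [4]=1  [5]=1
  size 2 → [1,4]=1  [3,5]=1  [4,5]=2
  size 3 → [0,1,4]=1  [1,4,5]=3  [2,3,5]=1  [3,4,5]=3
  size 4 → [0,1,4,5]=4  [1,3,4,5]=6  [2,3,4,5]=4
  first=0(s) contributes 10
  first=2(t) contributes 10
|[w]| = 20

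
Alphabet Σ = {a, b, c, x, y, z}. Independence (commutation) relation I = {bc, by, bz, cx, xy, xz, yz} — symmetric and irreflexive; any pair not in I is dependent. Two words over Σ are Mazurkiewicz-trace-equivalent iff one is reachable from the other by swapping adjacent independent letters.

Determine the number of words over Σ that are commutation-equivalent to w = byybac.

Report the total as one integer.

6

drop 0:b onto floor
drop 1:y onto floor
drop 2:y onto {1:y}
drop 3:b onto {0:b}
drop 4:a onto {2:y, 3:b}
drop 5:c onto {4:a}
ground layer = {0:b, 1:y}
drop-orders for the pieces not yet dropped (sum over which currently-grounded one goes next):
  1 to go: {5} 1
  2 to go: {4,5} 1
  3 to go: {2,4,5} 1  {3,4,5} 1
  4 to go: {0,3,4,5} 1  {1,2,4,5} 1  {2,3,4,5} 2
  if 0:b drops first: 3 orders
  if 1:y drops first: 3 orders
heap linearizations: 6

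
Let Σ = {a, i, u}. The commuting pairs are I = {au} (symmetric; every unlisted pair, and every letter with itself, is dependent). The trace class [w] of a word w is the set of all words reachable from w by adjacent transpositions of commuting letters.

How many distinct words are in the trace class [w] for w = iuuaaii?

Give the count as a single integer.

6

drop 0:i onto floor
drop 1:u onto {0:i}
drop 2:u onto {1:u}
drop 3:a onto {0:i}
drop 4:a onto {3:a}
drop 5:i onto {2:u, 4:a}
drop 6:i onto {5:i}
ground layer = {0:i}
drop-orders for the pieces not yet dropped (sum over which currently-grounded one goes next):
  1 to go: {6} 1
  2 to go: {5,6} 1
  3 to go: {2,5,6} 1  {4,5,6} 1
  4 to go: {1,2,5,6} 1  {2,4,5,6} 2  {3,4,5,6} 1
  5 to go: {1,2,4,5,6} 3  {2,3,4,5,6} 3
  if 0:i drops first: 6 orders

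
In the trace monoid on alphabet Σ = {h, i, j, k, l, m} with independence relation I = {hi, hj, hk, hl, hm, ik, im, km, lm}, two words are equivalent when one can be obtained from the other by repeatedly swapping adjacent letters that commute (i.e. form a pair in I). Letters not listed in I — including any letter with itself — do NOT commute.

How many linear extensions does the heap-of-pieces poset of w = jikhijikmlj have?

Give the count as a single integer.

264

#0=j has no predecessor
#1=i depends on [0:j]
#2=k depends on [0:j]
#3=h has no predecessor
#4=i depends on [1:i]
#5=j depends on [2:k, 4:i]
#6=i depends on [5:j]
#7=k depends on [5:j]
#8=m depends on [5:j]
#9=l depends on [6:i, 7:k]
#10=j depends on [8:m, 9:l]
sources: [0:j, 3:h]
N(rest) = Σ N(rest − s) over sources s of rest; N(one piece) = 1:
  size 1 → [3]=1  [10]=1
  size 2 → [3,10]=2  [8,10]=1  [9,10]=1
  size 3 → [3,8,10]=3  [3,9,10]=3  [6,9,10]=1  [7,9,10]=1  [8,9,10]=2
  size 4 → [3,6,9,10]=4  [3,7,9,10]=4  [3,8,9,10]=8  [6,7,9,10]=2  [6,8,9,10]=3  [7,8,9,10]=3
  size 5 → [3,6,7,9,10]=10  [3,6,8,9,10]=15  [3,7,8,9,10]=15  [6,7,8,9,10]=8
  size 6 → [3,6,7,8,9,10]=48  [5,6,7,8,9,10]=8
  size 7 → [2,5,6,7,8,9,10]=8  [3,5,6,7,8,9,10]=56  [4,5,6,7,8,9,10]=8
  size 8 → [1,4,5,6,7,8,9,10]=8  [2,3,5,6,7,8,9,10]=64  [2,4,5,6,7,8,9,10]=16  [3,4,5,6,7,8,9,10]=64
  size 9 → [1,2,4,5,6,7,8,9,10]=24  [1,3,4,5,6,7,8,9,10]=72  [2,3,4,5,6,7,8,9,10]=144
  first=0(j) contributes 240
  first=3(h) contributes 24
|[w]| = 264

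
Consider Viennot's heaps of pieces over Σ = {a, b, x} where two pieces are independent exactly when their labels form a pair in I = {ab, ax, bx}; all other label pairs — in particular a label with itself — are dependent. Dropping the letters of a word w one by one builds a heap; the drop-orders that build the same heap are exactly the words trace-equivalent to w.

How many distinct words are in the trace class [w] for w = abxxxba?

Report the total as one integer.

piece 0:a — minimal
piece 1:b — minimal
piece 2:x — minimal
piece 3:x rests on {2:x}
piece 4:x rests on {3:x}
piece 5:b rests on {1:b}
piece 6:a rests on {0:a}
minimal pieces: {0:a, 1:b, 2:x}
ways to finish when only these pieces remain (= sum over removing one remaining piece with nothing left below it):
  1 left: {4}→1  {5}→1  {6}→1
  2 left: {0,6}→1  {1,5}→1  {3,4}→1  {4,5}→2  {4,6}→2  {5,6}→2
  3 left: {0,4,6}→3  {0,5,6}→3  {1,4,5}→3  {1,5,6}→3  {2,3,4}→1  {3,4,5}→3  {3,4,6}→3  {4,5,6}→6
  4 left: {0,1,5,6}→6  {0,3,4,6}→6  {0,4,5,6}→12  {1,3,4,5}→6  {1,4,5,6}→12  {2,3,4,5}→4  {2,3,4,6}→4  {3,4,5,6}→12
  5 left: {0,1,4,5,6}→30  {0,2,3,4,6}→10  {0,3,4,5,6}→30  {1,2,3,4,5}→10  {1,3,4,5,6}→30  {2,3,4,5,6}→20
  placing 0:a first → 60 extensions
  placing 1:b first → 60 extensions
  placing 2:x first → 90 extensions
total linear extensions = 210

210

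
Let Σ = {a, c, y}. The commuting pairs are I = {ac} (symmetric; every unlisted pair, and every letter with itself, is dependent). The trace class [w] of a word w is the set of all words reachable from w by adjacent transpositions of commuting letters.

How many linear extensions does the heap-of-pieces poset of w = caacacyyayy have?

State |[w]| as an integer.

0(c) covers ∅
1(a) covers ∅
2(a) covers 1:a
3(c) covers 0:c
4(a) covers 2:a
5(c) covers 3:c
6(y) covers 4:a, 5:c
7(y) covers 6:y
8(a) covers 7:y
9(y) covers 8:a
10(y) covers 9:y
floor of heap: 0:c, 1:a
completions by unplaced set U, small U first (add the entries for U minus each lowest piece of U):
  |U|=1: {10}:1
  |U|=2: {9,10}:1
  |U|=3: {8,9,10}:1
  |U|=4: {7,8,9,10}:1
  |U|=5: {6,7,8,9,10}:1
  |U|=6: {4,6,7,8,9,10}:1  {5,6,7,8,9,10}:1
  |U|=7: {2,4,6,7,8,9,10}:1  {3,5,6,7,8,9,10}:1  {4,5,6,7,8,9,10}:2
  |U|=8: {0,3,5,6,7,8,9,10}:1  {1,2,4,6,7,8,9,10}:1  {2,4,5,6,7,8,9,10}:3  {3,4,5,6,7,8,9,10}:3
  |U|=9: {0,3,4,5,6,7,8,9,10}:4  {1,2,4,5,6,7,8,9,10}:4  {2,3,4,5,6,7,8,9,10}:6
  start at 0(c): 10
  start at 1(a): 10
sum over floor = 20

20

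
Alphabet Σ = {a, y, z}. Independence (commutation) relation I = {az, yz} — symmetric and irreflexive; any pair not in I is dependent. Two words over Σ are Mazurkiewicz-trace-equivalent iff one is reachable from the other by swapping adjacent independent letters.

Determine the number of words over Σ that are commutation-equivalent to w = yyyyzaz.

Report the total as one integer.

21

drop 0:y onto floor
drop 1:y onto {0:y}
drop 2:y onto {1:y}
drop 3:y onto {2:y}
drop 4:z onto floor
drop 5:a onto {3:y}
drop 6:z onto {4:z}
ground layer = {0:y, 4:z}
drop-orders for the pieces not yet dropped (sum over which currently-grounded one goes next):
  1 to go: {5} 1  {6} 1
  2 to go: {3,5} 1  {4,6} 1  {5,6} 2
  3 to go: {2,3,5} 1  {3,5,6} 3  {4,5,6} 3
  4 to go: {1,2,3,5} 1  {2,3,5,6} 4  {3,4,5,6} 6
  5 to go: {0,1,2,3,5} 1  {1,2,3,5,6} 5  {2,3,4,5,6} 10
  if 0:y drops first: 15 orders
  if 4:z drops first: 6 orders
heap linearizations: 21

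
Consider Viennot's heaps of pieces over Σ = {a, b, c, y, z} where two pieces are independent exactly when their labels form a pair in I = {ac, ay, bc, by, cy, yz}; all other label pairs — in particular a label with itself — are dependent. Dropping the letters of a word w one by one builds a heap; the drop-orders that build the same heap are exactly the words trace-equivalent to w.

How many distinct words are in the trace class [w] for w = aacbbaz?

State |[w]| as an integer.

#0=a has no predecessor
#1=a depends on [0:a]
#2=c has no predecessor
#3=b depends on [1:a]
#4=b depends on [3:b]
#5=a depends on [4:b]
#6=z depends on [2:c, 5:a]
sources: [0:a, 2:c]
N(rest) = Σ N(rest − s) over sources s of rest; N(one piece) = 1:
  size 1 → [6]=1
  size 2 → [2,6]=1  [5,6]=1
  size 3 → [2,5,6]=2  [4,5,6]=1
  size 4 → [2,4,5,6]=3  [3,4,5,6]=1
  size 5 → [1,3,4,5,6]=1  [2,3,4,5,6]=4
  first=0(a) contributes 5
  first=2(c) contributes 1
|[w]| = 6

6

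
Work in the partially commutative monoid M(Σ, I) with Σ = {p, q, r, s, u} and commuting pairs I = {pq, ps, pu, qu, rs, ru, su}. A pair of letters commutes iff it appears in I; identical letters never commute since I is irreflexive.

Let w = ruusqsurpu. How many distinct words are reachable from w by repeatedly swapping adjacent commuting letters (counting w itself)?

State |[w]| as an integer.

drop 0:r onto floor
drop 1:u onto floor
drop 2:u onto {1:u}
drop 3:s onto floor
drop 4:q onto {0:r, 3:s}
drop 5:s onto {4:q}
drop 6:u onto {2:u}
drop 7:r onto {4:q}
drop 8:p onto {7:r}
drop 9:u onto {6:u}
ground layer = {0:r, 1:u, 3:s}
drop-orders for the pieces not yet dropped (sum over which currently-grounded one goes next):
  1 to go: {5} 1  {8} 1  {9} 1
  2 to go: {5,8} 2  {5,9} 2  {6,9} 1  {7,8} 1  {8,9} 2
  3 to go: {2,6,9} 1  {5,6,9} 3  {5,7,8} 3  {5,8,9} 6  {6,8,9} 3  {7,8,9} 3
  4 to go: {1,2,6,9} 1  {2,5,6,9} 4  {2,6,8,9} 4  {4,5,7,8} 3  {5,6,8,9} 12  {5,7,8,9} 12  {6,7,8,9} 6
  5 to go: {0,4,5,7,8} 3  {1,2,5,6,9} 5  {1,2,6,8,9} 5  {2,5,6,8,9} 20  {2,6,7,8,9} 10  {3,4,5,7,8} 3  {4,5,7,8,9} 15  {5,6,7,8,9} 30
  6 to go: {0,3,4,5,7,8} 6  {0,4,5,7,8,9} 18  {1,2,5,6,8,9} 30  {1,2,6,7,8,9} 15  {2,5,6,7,8,9} 60  {3,4,5,7,8,9} 18  {4,5,6,7,8,9} 45
  7 to go: {0,3,4,5,7,8,9} 42  {0,4,5,6,7,8,9} 63  {1,2,5,6,7,8,9} 105  {2,4,5,6,7,8,9} 105  {3,4,5,6,7,8,9} 63
  8 to go: {0,2,4,5,6,7,8,9} 168  {0,3,4,5,6,7,8,9} 168  {1,2,4,5,6,7,8,9} 210  {2,3,4,5,6,7,8,9} 168
  if 0:r drops first: 378 orders
  if 1:u drops first: 504 orders
  if 3:s drops first: 378 orders
heap linearizations: 1260

1260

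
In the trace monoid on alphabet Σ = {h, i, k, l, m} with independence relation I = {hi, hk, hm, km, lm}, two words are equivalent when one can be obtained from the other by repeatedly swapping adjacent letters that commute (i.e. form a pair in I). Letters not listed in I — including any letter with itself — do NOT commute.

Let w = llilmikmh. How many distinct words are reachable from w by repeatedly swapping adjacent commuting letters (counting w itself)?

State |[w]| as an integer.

#0=l has no predecessor
#1=l depends on [0:l]
#2=i depends on [1:l]
#3=l depends on [2:i]
#4=m depends on [2:i]
#5=i depends on [3:l, 4:m]
#6=k depends on [5:i]
#7=m depends on [5:i]
#8=h depends on [3:l]
sources: [0:l]
N(rest) = Σ N(rest − s) over sources s of rest; N(one piece) = 1:
  size 1 → [6]=1  [7]=1  [8]=1
  size 2 → [6,7]=2  [6,8]=2  [7,8]=2
  size 3 → [5,6,7]=2  [6,7,8]=6
  size 4 → [4,5,6,7]=2  [5,6,7,8]=8
  size 5 → [3,5,6,7,8]=8  [4,5,6,7,8]=10
  size 6 → [3,4,5,6,7,8]=18
  size 7 → [2,3,4,5,6,7,8]=18
  first=0(l) contributes 18

18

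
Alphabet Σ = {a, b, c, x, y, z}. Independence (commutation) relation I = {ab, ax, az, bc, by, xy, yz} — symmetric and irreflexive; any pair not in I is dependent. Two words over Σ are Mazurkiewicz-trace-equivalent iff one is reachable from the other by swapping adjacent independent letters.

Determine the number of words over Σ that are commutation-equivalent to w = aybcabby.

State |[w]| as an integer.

piece 0:a — minimal
piece 1:y rests on {0:a}
piece 2:b — minimal
piece 3:c rests on {1:y}
piece 4:a rests on {3:c}
piece 5:b rests on {2:b}
piece 6:b rests on {5:b}
piece 7:y rests on {4:a}
minimal pieces: {0:a, 2:b}
ways to finish when only these pieces remain (= sum over removing one remaining piece with nothing left below it):
  1 left: {6}→1  {7}→1
  2 left: {4,7}→1  {5,6}→1  {6,7}→2
  3 left: {2,5,6}→1  {3,4,7}→1  {4,6,7}→3  {5,6,7}→3
  4 left: {1,3,4,7}→1  {2,5,6,7}→4  {3,4,6,7}→4  {4,5,6,7}→6
  5 left: {0,1,3,4,7}→1  {1,3,4,6,7}→5  {2,4,5,6,7}→10  {3,4,5,6,7}→10
  6 left: {0,1,3,4,6,7}→6  {1,3,4,5,6,7}→15  {2,3,4,5,6,7}→20
  placing 0:a first → 35 extensions
  placing 2:b first → 21 extensions
total linear extensions = 56

56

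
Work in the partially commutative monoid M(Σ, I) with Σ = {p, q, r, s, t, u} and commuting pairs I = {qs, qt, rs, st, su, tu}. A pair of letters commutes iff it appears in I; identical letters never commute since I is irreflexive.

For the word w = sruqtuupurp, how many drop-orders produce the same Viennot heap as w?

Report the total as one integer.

drop 0:s onto floor
drop 1:r onto floor
drop 2:u onto {1:r}
drop 3:q onto {2:u}
drop 4:t onto {1:r}
drop 5:u onto {3:q}
drop 6:u onto {5:u}
drop 7:p onto {0:s, 4:t, 6:u}
drop 8:u onto {7:p}
drop 9:r onto {8:u}
drop 10:p onto {9:r}
ground layer = {0:s, 1:r}
drop-orders for the pieces not yet dropped (sum over which currently-grounded one goes next):
  1 to go: {10} 1
  2 to go: {9,10} 1
  3 to go: {8,9,10} 1
  4 to go: {7,8,9,10} 1
  5 to go: {0,7,8,9,10} 1  {4,7,8,9,10} 1  {6,7,8,9,10} 1
  6 to go: {0,4,7,8,9,10} 2  {0,6,7,8,9,10} 2  {4,6,7,8,9,10} 2  {5,6,7,8,9,10} 1
  7 to go: {0,4,6,7,8,9,10} 6  {0,5,6,7,8,9,10} 3  {3,5,6,7,8,9,10} 1  {4,5,6,7,8,9,10} 3
  8 to go: {0,3,5,6,7,8,9,10} 4  {0,4,5,6,7,8,9,10} 12  {2,3,5,6,7,8,9,10} 1  {3,4,5,6,7,8,9,10} 4
  9 to go: {0,2,3,5,6,7,8,9,10} 5  {0,3,4,5,6,7,8,9,10} 20  {2,3,4,5,6,7,8,9,10} 5
  if 0:s drops first: 5 orders
  if 1:r drops first: 30 orders
heap linearizations: 35

35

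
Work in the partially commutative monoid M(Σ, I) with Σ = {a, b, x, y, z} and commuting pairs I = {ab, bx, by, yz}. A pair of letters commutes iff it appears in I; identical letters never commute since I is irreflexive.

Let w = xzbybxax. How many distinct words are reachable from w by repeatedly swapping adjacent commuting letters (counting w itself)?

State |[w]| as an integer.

25

#0=x has no predecessor
#1=z depends on [0:x]
#2=b depends on [1:z]
#3=y depends on [0:x]
#4=b depends on [2:b]
#5=x depends on [1:z, 3:y]
#6=a depends on [5:x]
#7=x depends on [6:a]
sources: [0:x]
N(rest) = Σ N(rest − s) over sources s of rest; N(one piece) = 1:
  size 1 → [4]=1  [7]=1
  size 2 → [2,4]=1  [4,7]=2  [6,7]=1
  size 3 → [2,4,7]=3  [4,6,7]=3  [5,6,7]=1
  size 4 → [2,4,6,7]=6  [3,5,6,7]=1  [4,5,6,7]=4
  size 5 → [2,4,5,6,7]=10  [3,4,5,6,7]=5
  size 6 → [1,2,4,5,6,7]=10  [2,3,4,5,6,7]=15
  first=0(x) contributes 25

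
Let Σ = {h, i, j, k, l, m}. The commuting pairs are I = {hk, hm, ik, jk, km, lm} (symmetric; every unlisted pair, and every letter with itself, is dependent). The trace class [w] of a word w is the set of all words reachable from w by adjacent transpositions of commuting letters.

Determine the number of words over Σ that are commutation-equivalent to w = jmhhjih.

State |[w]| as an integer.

3

#0=j has no predecessor
#1=m depends on [0:j]
#2=h depends on [0:j]
#3=h depends on [2:h]
#4=j depends on [1:m, 3:h]
#5=i depends on [4:j]
#6=h depends on [5:i]
sources: [0:j]
N(rest) = Σ N(rest − s) over sources s of rest; N(one piece) = 1:
  size 1 → [6]=1
  size 2 → [5,6]=1
  size 3 → [4,5,6]=1
  size 4 → [1,4,5,6]=1  [3,4,5,6]=1
  size 5 → [1,3,4,5,6]=2  [2,3,4,5,6]=1
  first=0(j) contributes 3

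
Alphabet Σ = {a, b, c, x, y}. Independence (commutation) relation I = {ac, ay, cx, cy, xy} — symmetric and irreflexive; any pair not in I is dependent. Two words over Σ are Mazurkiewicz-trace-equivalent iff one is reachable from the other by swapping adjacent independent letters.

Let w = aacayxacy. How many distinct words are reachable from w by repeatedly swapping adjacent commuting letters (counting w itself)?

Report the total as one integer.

756

piece 0:a — minimal
piece 1:a rests on {0:a}
piece 2:c — minimal
piece 3:a rests on {1:a}
piece 4:y — minimal
piece 5:x rests on {3:a}
piece 6:a rests on {5:x}
piece 7:c rests on {2:c}
piece 8:y rests on {4:y}
minimal pieces: {0:a, 2:c, 4:y}
ways to finish when only these pieces remain (= sum over removing one remaining piece with nothing left below it):
  1 left: {6}→1  {7}→1  {8}→1
  2 left: {2,7}→1  {4,8}→1  {5,6}→1  {6,7}→2  {6,8}→2  {7,8}→2
  3 left: {2,6,7}→3  {2,7,8}→3  {3,5,6}→1  {4,6,8}→3  {4,7,8}→3  {5,6,7}→3  {5,6,8}→3  {6,7,8}→6
  4 left: {1,3,5,6}→1  {2,4,7,8}→6  {2,5,6,7}→6  {2,6,7,8}→12  {3,5,6,7}→4  {3,5,6,8}→4  {4,5,6,8}→6  {4,6,7,8}→12  {5,6,7,8}→12
  5 left: {0,1,3,5,6}→1  {1,3,5,6,7}→5  {1,3,5,6,8}→5  {2,3,5,6,7}→10  {2,4,6,7,8}→30  {2,5,6,7,8}→30  {3,4,5,6,8}→10  {3,5,6,7,8}→20  {4,5,6,7,8}→30
  6 left: {0,1,3,5,6,7}→6  {0,1,3,5,6,8}→6  {1,2,3,5,6,7}→15  {1,3,4,5,6,8}→15  {1,3,5,6,7,8}→30  {2,3,5,6,7,8}→60  {2,4,5,6,7,8}→90  {3,4,5,6,7,8}→60
  7 left: {0,1,2,3,5,6,7}→21  {0,1,3,4,5,6,8}→21  {0,1,3,5,6,7,8}→42  {1,2,3,5,6,7,8}→105  {1,3,4,5,6,7,8}→105  {2,3,4,5,6,7,8}→210
  placing 0:a first → 420 extensions
  placing 2:c first → 168 extensions
  placing 4:y first → 168 extensions
total linear extensions = 756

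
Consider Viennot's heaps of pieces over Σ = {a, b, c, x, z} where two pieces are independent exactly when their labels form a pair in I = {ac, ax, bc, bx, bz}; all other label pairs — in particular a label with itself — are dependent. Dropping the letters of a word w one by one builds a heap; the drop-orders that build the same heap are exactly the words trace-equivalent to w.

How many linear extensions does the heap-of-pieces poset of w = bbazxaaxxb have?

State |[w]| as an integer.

20

piece 0:b — minimal
piece 1:b rests on {0:b}
piece 2:a rests on {1:b}
piece 3:z rests on {2:a}
piece 4:x rests on {3:z}
piece 5:a rests on {3:z}
piece 6:a rests on {5:a}
piece 7:x rests on {4:x}
piece 8:x rests on {7:x}
piece 9:b rests on {6:a}
minimal pieces: {0:b}
ways to finish when only these pieces remain (= sum over removing one remaining piece with nothing left below it):
  1 left: {8}→1  {9}→1
  2 left: {6,9}→1  {7,8}→1  {8,9}→2
  3 left: {4,7,8}→1  {5,6,9}→1  {6,8,9}→3  {7,8,9}→3
  4 left: {4,7,8,9}→4  {5,6,8,9}→4  {6,7,8,9}→6
  5 left: {4,6,7,8,9}→10  {5,6,7,8,9}→10
  6 left: {4,5,6,7,8,9}→20
  7 left: {3,4,5,6,7,8,9}→20
  8 left: {2,3,4,5,6,7,8,9}→20
  placing 0:b first → 20 extensions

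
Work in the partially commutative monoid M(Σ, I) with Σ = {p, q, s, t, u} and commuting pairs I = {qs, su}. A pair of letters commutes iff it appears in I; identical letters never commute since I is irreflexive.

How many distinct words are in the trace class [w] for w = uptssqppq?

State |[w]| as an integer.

#0=u has no predecessor
#1=p depends on [0:u]
#2=t depends on [1:p]
#3=s depends on [2:t]
#4=s depends on [3:s]
#5=q depends on [2:t]
#6=p depends on [4:s, 5:q]
#7=p depends on [6:p]
#8=q depends on [7:p]
sources: [0:u]
N(rest) = Σ N(rest − s) over sources s of rest; N(one piece) = 1:
  size 1 → [8]=1
  size 2 → [7,8]=1
  size 3 → [6,7,8]=1
  size 4 → [4,6,7,8]=1  [5,6,7,8]=1
  size 5 → [3,4,6,7,8]=1  [4,5,6,7,8]=2
  size 6 → [3,4,5,6,7,8]=3
  size 7 → [2,3,4,5,6,7,8]=3
  first=0(u) contributes 3

3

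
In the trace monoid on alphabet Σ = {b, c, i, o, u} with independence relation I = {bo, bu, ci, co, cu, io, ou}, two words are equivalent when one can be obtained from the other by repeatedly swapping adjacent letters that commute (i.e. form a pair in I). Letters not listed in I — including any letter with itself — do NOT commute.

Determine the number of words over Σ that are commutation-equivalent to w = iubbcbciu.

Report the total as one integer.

piece 0:i — minimal
piece 1:u rests on {0:i}
piece 2:b rests on {0:i}
piece 3:b rests on {2:b}
piece 4:c rests on {3:b}
piece 5:b rests on {4:c}
piece 6:c rests on {5:b}
piece 7:i rests on {1:u, 5:b}
piece 8:u rests on {7:i}
minimal pieces: {0:i}
ways to finish when only these pieces remain (= sum over removing one remaining piece with nothing left below it):
  1 left: {6}→1  {8}→1
  2 left: {6,8}→2  {7,8}→1
  3 left: {1,7,8}→1  {6,7,8}→3
  4 left: {1,6,7,8}→4  {5,6,7,8}→3
  5 left: {1,5,6,7,8}→7  {4,5,6,7,8}→3
  6 left: {1,4,5,6,7,8}→10  {3,4,5,6,7,8}→3
  7 left: {1,3,4,5,6,7,8}→13  {2,3,4,5,6,7,8}→3
  placing 0:i first → 16 extensions

16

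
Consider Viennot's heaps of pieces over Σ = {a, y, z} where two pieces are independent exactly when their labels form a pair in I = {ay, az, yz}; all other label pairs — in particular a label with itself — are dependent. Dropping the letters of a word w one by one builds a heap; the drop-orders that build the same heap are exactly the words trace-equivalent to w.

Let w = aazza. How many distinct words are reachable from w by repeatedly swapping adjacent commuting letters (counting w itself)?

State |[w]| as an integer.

10

0(a) covers ∅
1(a) covers 0:a
2(z) covers ∅
3(z) covers 2:z
4(a) covers 1:a
floor of heap: 0:a, 2:z
completions by unplaced set U, small U first (add the entries for U minus each lowest piece of U):
  |U|=1: {3}:1  {4}:1
  |U|=2: {1,4}:1  {2,3}:1  {3,4}:2
  |U|=3: {0,1,4}:1  {1,3,4}:3  {2,3,4}:3
  start at 0(a): 6
  start at 2(z): 4
sum over floor = 10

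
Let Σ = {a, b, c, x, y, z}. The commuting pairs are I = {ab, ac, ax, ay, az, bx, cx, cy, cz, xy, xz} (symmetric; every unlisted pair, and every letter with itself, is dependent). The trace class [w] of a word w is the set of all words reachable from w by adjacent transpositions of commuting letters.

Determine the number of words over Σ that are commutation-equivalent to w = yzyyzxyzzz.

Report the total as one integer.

10

drop 0:y onto floor
drop 1:z onto {0:y}
drop 2:y onto {1:z}
drop 3:y onto {2:y}
drop 4:z onto {3:y}
drop 5:x onto floor
drop 6:y onto {4:z}
drop 7:z onto {6:y}
drop 8:z onto {7:z}
drop 9:z onto {8:z}
ground layer = {0:y, 5:x}
drop-orders for the pieces not yet dropped (sum over which currently-grounded one goes next):
  1 to go: {5} 1  {9} 1
  2 to go: {5,9} 2  {8,9} 1
  3 to go: {5,8,9} 3  {7,8,9} 1
  4 to go: {5,7,8,9} 4  {6,7,8,9} 1
  5 to go: {4,6,7,8,9} 1  {5,6,7,8,9} 5
  6 to go: {3,4,6,7,8,9} 1  {4,5,6,7,8,9} 6
  7 to go: {2,3,4,6,7,8,9} 1  {3,4,5,6,7,8,9} 7
  8 to go: {1,2,3,4,6,7,8,9} 1  {2,3,4,5,6,7,8,9} 8
  if 0:y drops first: 9 orders
  if 5:x drops first: 1 orders
heap linearizations: 10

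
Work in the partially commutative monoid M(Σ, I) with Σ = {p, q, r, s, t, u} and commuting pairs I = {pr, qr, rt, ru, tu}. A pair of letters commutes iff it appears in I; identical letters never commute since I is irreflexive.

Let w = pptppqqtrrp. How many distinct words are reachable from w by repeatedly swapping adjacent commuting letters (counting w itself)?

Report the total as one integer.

piece 0:p — minimal
piece 1:p rests on {0:p}
piece 2:t rests on {1:p}
piece 3:p rests on {2:t}
piece 4:p rests on {3:p}
piece 5:q rests on {4:p}
piece 6:q rests on {5:q}
piece 7:t rests on {6:q}
piece 8:r — minimal
piece 9:r rests on {8:r}
piece 10:p rests on {7:t}
minimal pieces: {0:p, 8:r}
ways to finish when only these pieces remain (= sum over removing one remaining piece with nothing left below it):
  1 left: {9}→1  {10}→1
  2 left: {7,10}→1  {8,9}→1  {9,10}→2
  3 left: {6,7,10}→1  {7,9,10}→3  {8,9,10}→3
  4 left: {5,6,7,10}→1  {6,7,9,10}→4  {7,8,9,10}→6
  5 left: {4,5,6,7,10}→1  {5,6,7,9,10}→5  {6,7,8,9,10}→10
  6 left: {3,4,5,6,7,10}→1  {4,5,6,7,9,10}→6  {5,6,7,8,9,10}→15
  7 left: {2,3,4,5,6,7,10}→1  {3,4,5,6,7,9,10}→7  {4,5,6,7,8,9,10}→21
  8 left: {1,2,3,4,5,6,7,10}→1  {2,3,4,5,6,7,9,10}→8  {3,4,5,6,7,8,9,10}→28
  9 left: {0,1,2,3,4,5,6,7,10}→1  {1,2,3,4,5,6,7,9,10}→9  {2,3,4,5,6,7,8,9,10}→36
  placing 0:p first → 45 extensions
  placing 8:r first → 10 extensions
total linear extensions = 55

55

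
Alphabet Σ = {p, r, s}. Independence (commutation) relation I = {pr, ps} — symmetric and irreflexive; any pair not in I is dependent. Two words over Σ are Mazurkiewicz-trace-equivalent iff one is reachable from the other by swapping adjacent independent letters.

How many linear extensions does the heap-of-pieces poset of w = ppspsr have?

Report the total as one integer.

piece 0:p — minimal
piece 1:p rests on {0:p}
piece 2:s — minimal
piece 3:p rests on {1:p}
piece 4:s rests on {2:s}
piece 5:r rests on {4:s}
minimal pieces: {0:p, 2:s}
ways to finish when only these pieces remain (= sum over removing one remaining piece with nothing left below it):
  1 left: {3}→1  {5}→1
  2 left: {1,3}→1  {3,5}→2  {4,5}→1
  3 left: {0,1,3}→1  {1,3,5}→3  {2,4,5}→1  {3,4,5}→3
  4 left: {0,1,3,5}→4  {1,3,4,5}→6  {2,3,4,5}→4
  placing 0:p first → 10 extensions
  placing 2:s first → 10 extensions
total linear extensions = 20

20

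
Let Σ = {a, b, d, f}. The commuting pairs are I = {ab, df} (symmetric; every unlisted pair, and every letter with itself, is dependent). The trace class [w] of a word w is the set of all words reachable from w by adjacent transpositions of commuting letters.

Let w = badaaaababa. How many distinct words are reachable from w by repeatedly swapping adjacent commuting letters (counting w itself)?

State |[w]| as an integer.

0(b) covers ∅
1(a) covers ∅
2(d) covers 0:b, 1:a
3(a) covers 2:d
4(a) covers 3:a
5(a) covers 4:a
6(a) covers 5:a
7(b) covers 2:d
8(a) covers 6:a
9(b) covers 7:b
10(a) covers 8:a
floor of heap: 0:b, 1:a
completions by unplaced set U, small U first (add the entries for U minus each lowest piece of U):
  |U|=1: {9}:1  {10}:1
  |U|=2: {7,9}:1  {8,10}:1  {9,10}:2
  |U|=3: {6,8,10}:1  {7,9,10}:3  {8,9,10}:3
  |U|=4: {5,6,8,10}:1  {6,8,9,10}:4  {7,8,9,10}:6
  |U|=5: {4,5,6,8,10}:1  {5,6,8,9,10}:5  {6,7,8,9,10}:10
  |U|=6: {3,4,5,6,8,10}:1  {4,5,6,8,9,10}:6  {5,6,7,8,9,10}:15
  |U|=7: {3,4,5,6,8,9,10}:7  {4,5,6,7,8,9,10}:21
  |U|=8: {3,4,5,6,7,8,9,10}:28
  |U|=9: {2,3,4,5,6,7,8,9,10}:28
  start at 0(b): 28
  start at 1(a): 28
sum over floor = 56

56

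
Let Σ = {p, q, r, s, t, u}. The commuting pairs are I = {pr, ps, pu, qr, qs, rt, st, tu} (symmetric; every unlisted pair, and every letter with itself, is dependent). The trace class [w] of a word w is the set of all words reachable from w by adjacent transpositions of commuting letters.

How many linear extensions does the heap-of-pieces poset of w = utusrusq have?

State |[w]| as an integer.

13

0(u) covers ∅
1(t) covers ∅
2(u) covers 0:u
3(s) covers 2:u
4(r) covers 3:s
5(u) covers 4:r
6(s) covers 5:u
7(q) covers 1:t, 5:u
floor of heap: 0:u, 1:t
completions by unplaced set U, small U first (add the entries for U minus each lowest piece of U):
  |U|=1: {6}:1  {7}:1
  |U|=2: {1,7}:1  {6,7}:2
  |U|=3: {1,6,7}:3  {5,6,7}:2
  |U|=4: {1,5,6,7}:5  {4,5,6,7}:2
  |U|=5: {1,4,5,6,7}:7  {3,4,5,6,7}:2
  |U|=6: {1,3,4,5,6,7}:9  {2,3,4,5,6,7}:2
  start at 0(u): 11
  start at 1(t): 2
sum over floor = 13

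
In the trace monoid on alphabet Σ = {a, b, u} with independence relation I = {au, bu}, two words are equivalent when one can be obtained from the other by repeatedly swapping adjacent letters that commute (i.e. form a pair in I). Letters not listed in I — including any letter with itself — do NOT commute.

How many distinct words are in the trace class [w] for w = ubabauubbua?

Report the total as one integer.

330

0(u) covers ∅
1(b) covers ∅
2(a) covers 1:b
3(b) covers 2:a
4(a) covers 3:b
5(u) covers 0:u
6(u) covers 5:u
7(b) covers 4:a
8(b) covers 7:b
9(u) covers 6:u
10(a) covers 8:b
floor of heap: 0:u, 1:b
completions by unplaced set U, small U first (add the entries for U minus each lowest piece of U):
  |U|=1: {9}:1  {10}:1
  |U|=2: {6,9}:1  {8,10}:1  {9,10}:2
  |U|=3: {5,6,9}:1  {6,9,10}:3  {7,8,10}:1  {8,9,10}:3
  |U|=4: {0,5,6,9}:1  {4,7,8,10}:1  {5,6,9,10}:4  {6,8,9,10}:6  {7,8,9,10}:4
  |U|=5: {0,5,6,9,10}:5  {3,4,7,8,10}:1  {4,7,8,9,10}:5  {5,6,8,9,10}:10  {6,7,8,9,10}:10
  |U|=6: {0,5,6,8,9,10}:15  {2,3,4,7,8,10}:1  {3,4,7,8,9,10}:6  {4,6,7,8,9,10}:15  {5,6,7,8,9,10}:20
  |U|=7: {0,5,6,7,8,9,10}:35  {1,2,3,4,7,8,10}:1  {2,3,4,7,8,9,10}:7  {3,4,6,7,8,9,10}:21  {4,5,6,7,8,9,10}:35
  |U|=8: {0,4,5,6,7,8,9,10}:70  {1,2,3,4,7,8,9,10}:8  {2,3,4,6,7,8,9,10}:28  {3,4,5,6,7,8,9,10}:56
  |U|=9: {0,3,4,5,6,7,8,9,10}:126  {1,2,3,4,6,7,8,9,10}:36  {2,3,4,5,6,7,8,9,10}:84
  start at 0(u): 120
  start at 1(b): 210
sum over floor = 330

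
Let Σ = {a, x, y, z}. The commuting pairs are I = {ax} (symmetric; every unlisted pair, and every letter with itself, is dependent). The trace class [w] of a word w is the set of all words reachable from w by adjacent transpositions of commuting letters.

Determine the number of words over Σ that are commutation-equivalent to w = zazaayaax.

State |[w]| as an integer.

3

#0=z has no predecessor
#1=a depends on [0:z]
#2=z depends on [1:a]
#3=a depends on [2:z]
#4=a depends on [3:a]
#5=y depends on [4:a]
#6=a depends on [5:y]
#7=a depends on [6:a]
#8=x depends on [5:y]
sources: [0:z]
N(rest) = Σ N(rest − s) over sources s of rest; N(one piece) = 1:
  size 1 → [7]=1  [8]=1
  size 2 → [6,7]=1  [7,8]=2
  size 3 → [6,7,8]=3
  size 4 → [5,6,7,8]=3
  size 5 → [4,5,6,7,8]=3
  size 6 → [3,4,5,6,7,8]=3
  size 7 → [2,3,4,5,6,7,8]=3
  first=0(z) contributes 3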